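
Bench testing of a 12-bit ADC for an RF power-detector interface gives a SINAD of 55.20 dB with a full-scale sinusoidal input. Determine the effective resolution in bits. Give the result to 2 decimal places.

Inverting SNR = 6.02 N + 1.76: N_eff = (55.20 − 1.76)/6.02 = 8.8771.

8.88 bits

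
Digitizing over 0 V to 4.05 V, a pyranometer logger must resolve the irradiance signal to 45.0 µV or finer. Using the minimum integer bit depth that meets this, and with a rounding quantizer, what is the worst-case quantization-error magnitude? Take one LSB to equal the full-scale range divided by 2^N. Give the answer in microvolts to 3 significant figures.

15.4 µV

Span = 4.05 V.
4.05 V / 45.0 µV = 90000. Since 2^16 = 65536 and 2^17 = 131072, N = 17.
LSB = 4.05 V ÷ 2^17 = 4.05/131072 V = 30.899 µV.
Half an LSB is 15.4 µV.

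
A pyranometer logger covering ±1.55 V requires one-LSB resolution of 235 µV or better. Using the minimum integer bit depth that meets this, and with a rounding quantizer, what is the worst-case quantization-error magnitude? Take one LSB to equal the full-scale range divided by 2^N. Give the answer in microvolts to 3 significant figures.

Span: 1.55 V − (-1.55 V) = 3.1 V.
Need 2^N ≥ 3.1 V / 235 µV = 13190 → N_min = 14.
LSB = 3.1 V ÷ 2^14 = 3.1/16384 V = 189.21 µV.
Max error for round-to-nearest is LSB/2 = 94.6 µV.

94.6 µV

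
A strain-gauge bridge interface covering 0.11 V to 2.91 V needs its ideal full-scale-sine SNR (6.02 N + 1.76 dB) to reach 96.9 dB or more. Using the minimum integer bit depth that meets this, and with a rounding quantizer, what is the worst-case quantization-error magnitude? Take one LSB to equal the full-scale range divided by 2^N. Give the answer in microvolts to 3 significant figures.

The full-scale span is 2.91 − (0.11) = 2.8 V.
Required N = ⌈(96.9 − 1.76)/6.02⌉ = ⌈15.804⌉ = 16.
LSB = 2.8 V ÷ 2^16 = 2.8/65536 V = 42.725 µV.
Half an LSB is 21.4 µV.

21.4 µV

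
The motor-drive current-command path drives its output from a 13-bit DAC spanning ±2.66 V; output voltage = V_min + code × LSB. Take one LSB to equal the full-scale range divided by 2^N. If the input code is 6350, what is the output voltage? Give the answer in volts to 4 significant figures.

Full-scale range = 2.66 V − (-2.66 V) = 5.32 V. LSB = 5.32 V / 2^13.
V_out = V_min + code × LSB = -2.66 V + 6350 × 5.32 V / 8192
      = -2.66 + 4.12378 = 1.46378 V.

1.464 V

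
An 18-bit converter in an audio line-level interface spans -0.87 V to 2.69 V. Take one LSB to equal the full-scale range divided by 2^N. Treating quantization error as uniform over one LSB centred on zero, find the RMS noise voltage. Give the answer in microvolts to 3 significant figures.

3.92 µV

Span: 2.69 V − (-0.87 V) = 3.56 V.
One LSB is 3.56 V / 262144 = 13.580 µV.
σ_q = LSB/√12 = 13.580 µV/3.4641 = 3.92 µV.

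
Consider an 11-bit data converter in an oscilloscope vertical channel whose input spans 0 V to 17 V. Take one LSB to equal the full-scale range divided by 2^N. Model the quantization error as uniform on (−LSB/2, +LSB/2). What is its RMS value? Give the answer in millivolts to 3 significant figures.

2.40 mV

Full-scale range = 17 V.
LSB = 17 V / 2^11 = 8.3008 mV.
V_rms = LSB/√12 = 8.3008 mV / √12 = 2.40 mV.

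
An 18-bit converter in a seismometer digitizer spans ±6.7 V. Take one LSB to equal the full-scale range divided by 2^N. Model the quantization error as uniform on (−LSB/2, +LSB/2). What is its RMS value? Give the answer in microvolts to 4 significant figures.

14.76 µV

Full-scale range = 6.7 V − (-6.7 V) = 13.4 V.
LSB = 13.4 V ÷ 2^18 = 13.4/262144 V = 51.1169 µV.
V_rms = LSB/√12 = 51.1169 µV / √12 = 14.76 µV.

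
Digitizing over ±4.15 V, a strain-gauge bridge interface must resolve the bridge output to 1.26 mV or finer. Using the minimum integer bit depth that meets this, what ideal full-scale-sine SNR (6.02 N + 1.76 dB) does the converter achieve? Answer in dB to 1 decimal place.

The full-scale span is 4.15 − (-4.15) = 8.3 V.
Need 2^N ≥ 8.3 V / 1.26 mV = 6587 → N_min = 13.
SNR = 6.02 × 13 + 1.76 = 80.02 dB.

80.0 dB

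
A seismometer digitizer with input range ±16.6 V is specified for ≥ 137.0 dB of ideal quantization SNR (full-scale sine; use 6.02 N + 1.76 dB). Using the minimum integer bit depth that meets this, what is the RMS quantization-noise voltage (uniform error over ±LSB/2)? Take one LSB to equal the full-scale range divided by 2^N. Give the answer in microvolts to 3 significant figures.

Span: 16.6 V − (-16.6 V) = 33.2 V.
6.02 N + 1.76 ≥ 137.0 gives N ≥ 22.465, so the minimum integer is 23.
LSB = 33.2 V ÷ 2^23 = 33.2/8388608 V = 3.9577 µV.
RMS noise = LSB/√12 = 1.14 µV.

1.14 µV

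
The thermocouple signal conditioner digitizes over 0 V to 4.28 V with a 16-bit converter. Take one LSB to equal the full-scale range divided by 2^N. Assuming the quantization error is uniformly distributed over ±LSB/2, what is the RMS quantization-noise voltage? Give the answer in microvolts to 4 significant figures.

18.85 µV

V_FS = 4.28 V.
LSB = 4.28 V / 2^16 = 65.3076 µV.
For a uniform distribution on [−LSB/2, +LSB/2], V_rms = LSB/√12 = 65.3076 µV/3.4641 = 18.85 µV.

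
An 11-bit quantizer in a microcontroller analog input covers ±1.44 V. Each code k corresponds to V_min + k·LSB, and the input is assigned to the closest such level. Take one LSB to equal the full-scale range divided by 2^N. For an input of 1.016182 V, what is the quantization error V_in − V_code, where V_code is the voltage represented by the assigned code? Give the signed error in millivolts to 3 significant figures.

−0.537 mV

Range = 1.44 − (-1.44) = 2.88 V. LSB = 2.88 V / 2^11 ≈ 1.406 mV.
Position in LSBs: (1.016182 − (-1.44)) × 2048/2.88 = 1746.6183; rounding gives k = 1747.
V_code = -1.44 + (1747/2048) × 2.88 = 1.016718750 V.
Error = V_in − V_code = 1.016182 − (1.016718750) = −0.537 mV.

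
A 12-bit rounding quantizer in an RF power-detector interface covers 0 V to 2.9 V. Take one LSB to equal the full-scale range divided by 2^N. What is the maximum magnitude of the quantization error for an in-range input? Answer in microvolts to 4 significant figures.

354.0 µV

Range is 2.9 V.
One LSB is 2.9 V / 4096 = 0.708008 mV.
|e|_max = LSB/2 = 354.0 µV.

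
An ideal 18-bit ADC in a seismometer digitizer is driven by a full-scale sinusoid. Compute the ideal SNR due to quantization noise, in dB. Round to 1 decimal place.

110.1 dB

Ideal quantization SNR: 6.02 × 18 + 1.76 dB = 110.1 dB.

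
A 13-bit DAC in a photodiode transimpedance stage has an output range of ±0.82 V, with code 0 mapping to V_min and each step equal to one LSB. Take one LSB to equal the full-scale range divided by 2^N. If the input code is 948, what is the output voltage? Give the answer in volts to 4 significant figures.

Full-scale range = 0.82 V − (-0.82 V) = 1.64 V. LSB = 1.64 V / 2^13.
V_out = -0.82 + 948 × (1.64/8192) V
      = -0.82 V + 0.189785 V = -0.630215 V.

-0.6302 V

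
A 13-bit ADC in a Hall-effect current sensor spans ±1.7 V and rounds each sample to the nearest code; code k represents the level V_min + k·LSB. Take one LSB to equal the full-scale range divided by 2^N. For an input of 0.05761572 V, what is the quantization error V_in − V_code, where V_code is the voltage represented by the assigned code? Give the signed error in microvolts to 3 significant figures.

−74.7 µV

The full-scale span is 1.7 − (-1.7) = 3.4 V. LSB = 3.4 V / 2^13 ≈ 415.0 µV.
(V_in − V_min)/LSB = (0.05761572 − (-1.7)) × 8192/3.4 = 4234.8200 → nearest code k = 4235.
V_code = -1.7 + (4235/8192) × 3.4 = 0.05769042969 V.
V_in − V_code = 0.05761572 − (0.05769042969) = −74.7 µV.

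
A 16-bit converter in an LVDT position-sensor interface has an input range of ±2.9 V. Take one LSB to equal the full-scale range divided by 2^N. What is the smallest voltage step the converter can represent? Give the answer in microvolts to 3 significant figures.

Full-scale range = 2.9 V − (-2.9 V) = 5.8 V.
There are 2^16 = 65536 steps.
LSB = 5.8 V ÷ 2^16 = 5.8/65536 V = 88.5 µV.

88.5 µV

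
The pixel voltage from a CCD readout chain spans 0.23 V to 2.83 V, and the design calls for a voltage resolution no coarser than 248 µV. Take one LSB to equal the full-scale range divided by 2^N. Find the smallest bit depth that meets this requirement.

14 bits

Range = 2.83 − (0.23) = 2.6 V.
2.6 V / 248 µV = 10480. Since 2^13 = 8192 and 2^14 = 16384, N = 14.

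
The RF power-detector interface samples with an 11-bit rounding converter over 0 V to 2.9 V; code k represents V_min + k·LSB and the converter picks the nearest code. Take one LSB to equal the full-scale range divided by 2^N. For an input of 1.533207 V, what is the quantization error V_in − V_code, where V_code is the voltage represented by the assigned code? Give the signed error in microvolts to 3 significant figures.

Full-scale range = 2.9 V. LSB = 2.9 V / 2^11 ≈ 1.416 mV.
Position in LSBs: (1.533207 − (0)) × 2048/2.9 = 1082.7614; rounding gives k = 1083.
Reconstructed level: 0 + 1083 × 2.9/2048 V = 1.533544922 V.
e = 1.533207 − (1.533544922) = −338 µV.

−338 µV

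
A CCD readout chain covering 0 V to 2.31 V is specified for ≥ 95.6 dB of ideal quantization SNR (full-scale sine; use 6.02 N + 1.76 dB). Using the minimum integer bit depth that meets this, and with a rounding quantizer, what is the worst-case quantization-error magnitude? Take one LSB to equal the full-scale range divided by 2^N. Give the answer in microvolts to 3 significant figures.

Range is 2.31 V.
Solving 6.02 N ≥ 95.6 − 1.76: N ≥ 15.588. Round up → N = 16.
LSB = 2.31 V ÷ 2^16 = 2.31/65536 V = 35.248 µV.
Max error for round-to-nearest is LSB/2 = 17.6 µV.

17.6 µV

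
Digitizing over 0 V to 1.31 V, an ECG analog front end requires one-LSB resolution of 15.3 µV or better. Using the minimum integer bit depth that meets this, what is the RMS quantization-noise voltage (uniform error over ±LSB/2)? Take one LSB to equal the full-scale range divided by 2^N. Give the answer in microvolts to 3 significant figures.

2.89 µV

Span = 1.31 V.
1.31 V / 15.3 µV = 85620. Since 2^16 = 65536 and 2^17 = 131072, N = 17.
LSB = 1.31 V ÷ 2^17 = 1.31/131072 V = 9.9945 µV.
V_rms = LSB/√12 = 2.89 µV.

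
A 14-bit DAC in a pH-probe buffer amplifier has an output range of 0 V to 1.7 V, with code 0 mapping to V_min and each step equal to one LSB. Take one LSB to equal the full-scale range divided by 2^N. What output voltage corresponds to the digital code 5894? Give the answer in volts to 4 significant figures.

Span = 1.7 V. LSB = 1.7 V / 2^14.
V_out = V_min + code × LSB = 0 V + 5894 × 1.7 V / 16384
      = 0 V + 0.611560 V = 0.611560 V.

0.6116 V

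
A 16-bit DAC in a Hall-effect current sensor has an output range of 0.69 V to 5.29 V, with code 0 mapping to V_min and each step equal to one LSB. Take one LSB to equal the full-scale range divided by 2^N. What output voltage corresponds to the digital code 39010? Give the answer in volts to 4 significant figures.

Full-scale range = 5.29 V − (0.69 V) = 4.6 V. LSB = 4.6 V / 2^16.
Output = V_min + (39010/65536) × range = 0.69 + 0.595245 × 4.6 V
      = 0.69 + 2.73813 = 3.42813 V.

3.428 V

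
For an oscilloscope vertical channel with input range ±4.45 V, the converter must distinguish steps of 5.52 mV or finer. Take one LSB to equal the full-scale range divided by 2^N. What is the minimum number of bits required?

Span: 4.45 V − (-4.45 V) = 8.9 V.
Required number of levels: 8.9/5.52 mV = 1612.3; smallest N with 2^N ≥ that is 11.

11 bits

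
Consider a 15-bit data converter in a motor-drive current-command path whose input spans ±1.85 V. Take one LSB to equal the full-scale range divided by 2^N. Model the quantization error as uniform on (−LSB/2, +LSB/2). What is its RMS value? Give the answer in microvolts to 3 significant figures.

Full-scale range = 1.85 V − (-1.85 V) = 3.7 V.
One LSB is 3.7 V / 32768 = 112.92 µV.
V_rms = LSB/√12 = 112.92 µV / √12 = 32.6 µV.

32.6 µV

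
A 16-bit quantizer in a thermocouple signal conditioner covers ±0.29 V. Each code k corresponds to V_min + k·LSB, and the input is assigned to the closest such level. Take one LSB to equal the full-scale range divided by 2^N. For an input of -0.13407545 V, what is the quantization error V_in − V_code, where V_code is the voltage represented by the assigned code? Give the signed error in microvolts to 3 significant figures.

The full-scale span is 0.29 − (-0.29) = 0.58 V. LSB = 0.58 V / 2^16 ≈ 8.850 µV.
Position in LSBs: (-0.13407545 − (-0.29)) × 65536/0.58 = 17618.3988; rounding gives k = 17618.
V_code = -0.29 + (17618/65536) × 0.58 = -0.13407897949 V.
Error = V_in − V_code = -0.13407545 − (-0.13407897949) = +3.53 µV.

+3.53 µV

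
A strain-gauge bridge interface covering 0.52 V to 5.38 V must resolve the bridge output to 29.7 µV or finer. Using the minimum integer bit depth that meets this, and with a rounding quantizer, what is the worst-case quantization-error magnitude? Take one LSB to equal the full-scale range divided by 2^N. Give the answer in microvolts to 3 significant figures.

Range = 5.38 − (0.52) = 4.86 V.
Required number of levels: 4.86/29.7 µV = 163640; smallest N with 2^N ≥ that is 18.
LSB = 4.86 V / 2^18 = 18.539 µV.
Half an LSB is 9.27 µV.

9.27 µV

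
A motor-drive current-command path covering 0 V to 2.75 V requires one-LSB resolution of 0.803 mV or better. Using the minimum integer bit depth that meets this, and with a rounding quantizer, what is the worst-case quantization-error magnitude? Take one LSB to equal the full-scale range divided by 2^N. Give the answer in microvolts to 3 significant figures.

Full-scale range = 2.75 V.
2.75 V / 0.803 mV = 3425. Since 2^11 = 2048 and 2^12 = 4096, N = 12.
One LSB is 2.75 V / 4096 = 0.67139 mV.
Half an LSB is 336 µV.

336 µV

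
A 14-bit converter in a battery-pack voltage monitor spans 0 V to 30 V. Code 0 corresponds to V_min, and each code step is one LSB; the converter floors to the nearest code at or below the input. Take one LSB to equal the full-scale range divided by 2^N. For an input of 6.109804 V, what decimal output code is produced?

3336

Range is 30 V. LSB = 30 V / 2^14 ≈ 1.831 mV.
V_in − V_min = 6.109804 − (0) = 6.109804 V.
Divide by LSB: 6.109804 × 16384/30 = 3336.7676.
Truncating gives code 3336.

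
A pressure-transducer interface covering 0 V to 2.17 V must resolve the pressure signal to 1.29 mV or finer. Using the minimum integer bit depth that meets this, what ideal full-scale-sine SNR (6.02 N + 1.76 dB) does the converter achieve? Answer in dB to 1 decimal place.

68.0 dB

Span = 2.17 V.
Need 2^N ≥ 2.17 V / 1.29 mV = 1682 → N_min = 11.
SNR = 6.02 × 11 + 1.76 = 67.98 dB.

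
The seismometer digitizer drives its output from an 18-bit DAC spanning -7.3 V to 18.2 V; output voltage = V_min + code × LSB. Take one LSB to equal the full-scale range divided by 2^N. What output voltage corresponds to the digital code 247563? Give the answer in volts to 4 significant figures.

16.78 V

Full-scale range = 18.2 V − (-7.3 V) = 25.5 V. LSB = 25.5 V / 2^18.
V_out = -7.3 + 247563 × (25.5/262144) V
      = -7.3 + 24.0816 = 16.7816 V.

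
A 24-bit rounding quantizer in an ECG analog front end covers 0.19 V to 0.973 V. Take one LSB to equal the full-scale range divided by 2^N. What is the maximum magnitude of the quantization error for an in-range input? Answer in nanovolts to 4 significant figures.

Span: 0.973 V − (0.19 V) = 0.783 V.
Step size = 0.783/16777216 V = 46.6704 nV.
Worst-case error for round-to-nearest is half an LSB: 23.34 nV.

23.34 nV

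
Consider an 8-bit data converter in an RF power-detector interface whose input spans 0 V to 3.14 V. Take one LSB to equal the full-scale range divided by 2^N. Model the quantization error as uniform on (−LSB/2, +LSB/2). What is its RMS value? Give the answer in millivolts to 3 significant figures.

Span = 3.14 V.
One LSB is 3.14 V / 256 = 12.266 mV.
For a uniform distribution on [−LSB/2, +LSB/2], V_rms = LSB/√12 = 12.266 mV/3.4641 = 3.54 mV.

3.54 mV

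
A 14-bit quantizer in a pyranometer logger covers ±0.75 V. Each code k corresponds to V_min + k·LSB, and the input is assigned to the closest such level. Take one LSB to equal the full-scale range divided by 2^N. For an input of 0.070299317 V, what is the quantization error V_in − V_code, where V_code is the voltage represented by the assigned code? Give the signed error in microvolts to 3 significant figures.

−13.2 µV

Span: 0.75 V − (-0.75 V) = 1.5 V. LSB = 1.5 V / 2^14 ≈ 91.55 µV.
(0.070299317 − (-0.75)) / LSB = 0.820299317 × 16384/1.5 = 8959.8560. Nearest integer: k = 8960.
V_code = V_min + k × range/2^14 = -0.75 + 8960 × 1.5/16384 = 0.070312500000 V.
V_in − V_code = 0.070299317 − (0.070312500000) = −13.2 µV.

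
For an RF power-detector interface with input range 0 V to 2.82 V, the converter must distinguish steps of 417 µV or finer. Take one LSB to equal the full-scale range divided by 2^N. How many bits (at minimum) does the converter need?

13 bits

Range is 2.82 V.
Levels needed ≥ 2.82/417 µV = 6763. 2^13 = 8192 suffices, so N_min = 13.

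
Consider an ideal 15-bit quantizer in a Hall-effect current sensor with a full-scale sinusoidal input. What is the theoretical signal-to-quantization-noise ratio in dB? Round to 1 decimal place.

6.02(15) + 1.76 = 90.30 + 1.76 = 92.06 dB.

92.1 dB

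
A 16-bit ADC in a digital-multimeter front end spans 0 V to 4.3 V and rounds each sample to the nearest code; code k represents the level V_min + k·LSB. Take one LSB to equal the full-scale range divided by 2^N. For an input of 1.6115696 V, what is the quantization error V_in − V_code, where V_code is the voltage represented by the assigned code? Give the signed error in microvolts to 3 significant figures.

−11.8 µV

Range is 4.3 V. LSB = 4.3 V / 2^16 ≈ 65.61 µV.
Position in LSBs: (1.6115696 − (0)) × 65536/4.3 = 24561.8198; rounding gives k = 24562.
V_code = 0 + (24562/65536) × 4.3 = 1.6115814209 V.
e = 1.6115696 − (1.6115814209) = −11.8 µV.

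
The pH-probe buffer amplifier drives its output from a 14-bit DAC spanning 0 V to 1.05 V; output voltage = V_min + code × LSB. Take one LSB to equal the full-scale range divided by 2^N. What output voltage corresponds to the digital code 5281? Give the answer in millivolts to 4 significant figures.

338.4 mV

Span = 1.05 V. LSB = 1.05 V / 2^14.
Output = V_min + (5281/16384) × range = 0 + 0.322327 × 1.05 V
      = 0 + 0.338443 = 0.338443 V.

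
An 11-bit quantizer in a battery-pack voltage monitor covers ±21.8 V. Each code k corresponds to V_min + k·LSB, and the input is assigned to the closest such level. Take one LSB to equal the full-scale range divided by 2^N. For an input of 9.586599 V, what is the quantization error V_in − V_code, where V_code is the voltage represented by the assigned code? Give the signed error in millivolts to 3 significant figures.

Span: 21.8 V − (-21.8 V) = 43.6 V. LSB = 43.6 V / 2^11 ≈ 21.29 mV.
(9.586599 − (-21.8)) / LSB = 31.386599 × 2048/43.6 = 1474.3063. Nearest integer: k = 1474.
V_code = -21.8 + (1474/2048) × 43.6 = 9.580078125 V.
V_in − V_code = 9.586599 − (9.580078125) = +6.52 mV.

+6.52 mV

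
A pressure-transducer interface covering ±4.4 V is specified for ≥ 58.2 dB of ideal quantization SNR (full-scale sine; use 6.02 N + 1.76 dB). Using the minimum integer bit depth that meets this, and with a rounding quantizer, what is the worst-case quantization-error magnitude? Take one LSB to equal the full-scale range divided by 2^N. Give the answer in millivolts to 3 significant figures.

4.30 mV

Full-scale range = 4.4 V − (-4.4 V) = 8.8 V.
Required N = ⌈(58.2 − 1.76)/6.02⌉ = ⌈9.375⌉ = 10.
LSB = 8.8 V ÷ 2^10 = 8.8/1024 V = 8.5938 mV.
Half an LSB is 4.30 mV.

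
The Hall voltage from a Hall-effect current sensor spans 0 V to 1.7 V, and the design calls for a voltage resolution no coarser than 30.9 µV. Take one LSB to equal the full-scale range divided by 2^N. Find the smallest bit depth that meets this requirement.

V_FS = 1.7 V.
1.7 V / 30.9 µV = 55020. Since 2^15 = 32768 and 2^16 = 65536, N = 16.

16 bits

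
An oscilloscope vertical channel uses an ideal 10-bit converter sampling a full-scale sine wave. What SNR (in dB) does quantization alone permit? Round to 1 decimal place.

For an ideal N-bit converter with full-scale sine input, SNR = 6.02 N + 1.76 dB. SNR = 6.02 × 10 + 1.76 = 60.20 + 1.76 = 61.96 dB.

62.0 dB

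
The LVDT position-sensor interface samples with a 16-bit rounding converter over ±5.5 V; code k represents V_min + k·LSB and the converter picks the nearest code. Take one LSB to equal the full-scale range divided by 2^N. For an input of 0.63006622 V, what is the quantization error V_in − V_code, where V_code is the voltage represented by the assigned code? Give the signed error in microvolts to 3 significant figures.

The full-scale span is 5.5 − (-5.5) = 11 V. LSB = 11 V / 2^16 ≈ 167.8 µV.
(V_in − V_min)/LSB = (0.63006622 − (-5.5)) × 65536/11 = 36521.8200 → nearest code k = 36522.
Reconstructed level: -5.5 + 36522 × 11/65536 V = 0.63009643555 V.
Error = V_in − V_code = 0.63006622 − (0.63009643555) = −30.2 µV.

−30.2 µV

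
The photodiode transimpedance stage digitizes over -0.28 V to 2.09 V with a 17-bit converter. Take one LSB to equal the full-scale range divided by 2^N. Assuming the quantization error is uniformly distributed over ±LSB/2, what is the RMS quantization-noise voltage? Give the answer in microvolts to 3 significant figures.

Range = 2.09 − (-0.28) = 2.37 V.
One LSB is 2.37 V / 131072 = 18.082 µV.
σ_q = LSB/√12 = 18.082 µV/3.4641 = 5.22 µV.

5.22 µV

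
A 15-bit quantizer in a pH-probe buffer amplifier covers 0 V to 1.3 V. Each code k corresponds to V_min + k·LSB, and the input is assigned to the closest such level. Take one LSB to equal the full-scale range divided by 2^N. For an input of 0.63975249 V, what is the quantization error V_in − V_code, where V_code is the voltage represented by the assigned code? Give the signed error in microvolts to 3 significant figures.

−11.9 µV

Full-scale range = 1.3 V. LSB = 1.3 V / 2^15 ≈ 39.67 µV.
Position in LSBs: (0.63975249 − (0)) × 32768/1.3 = 16125.6997; rounding gives k = 16126.
V_code = V_min + k × range/2^15 = 0 + 16126 × 1.3/32768 = 0.63976440430 V.
Error = V_in − V_code = 0.63975249 − (0.63976440430) = −11.9 µV.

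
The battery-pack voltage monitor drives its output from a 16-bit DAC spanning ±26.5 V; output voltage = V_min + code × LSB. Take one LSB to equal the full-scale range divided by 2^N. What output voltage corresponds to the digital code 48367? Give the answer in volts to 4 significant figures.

12.62 V

Range = 26.5 − (-26.5) = 53 V. LSB = 53 V / 2^16.
Output = V_min + (48367/65536) × range = -26.5 + 0.738022 × 53 V
      = -26.5 + 39.1152 = 12.6152 V.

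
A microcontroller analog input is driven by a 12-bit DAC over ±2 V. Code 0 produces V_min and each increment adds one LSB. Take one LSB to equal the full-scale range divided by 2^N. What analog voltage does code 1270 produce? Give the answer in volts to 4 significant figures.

Span: 2 V − (-2 V) = 4 V. LSB = 4 V / 2^12.
V_out = V_min + code × LSB = -2 V + 1270 × 4 V / 4096
      = -2 + 1.24023 = -0.759766 V.

-0.7598 V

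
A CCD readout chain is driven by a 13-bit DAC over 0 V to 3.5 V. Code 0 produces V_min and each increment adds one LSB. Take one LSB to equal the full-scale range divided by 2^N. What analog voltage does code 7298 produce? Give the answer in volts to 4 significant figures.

Full-scale range = 3.5 V. LSB = 3.5 V / 2^13.
Output = V_min + (7298/8192) × range = 0 + 0.890869 × 3.5 V
      = 0 V + 3.11804 V = 3.11804 V.

3.118 V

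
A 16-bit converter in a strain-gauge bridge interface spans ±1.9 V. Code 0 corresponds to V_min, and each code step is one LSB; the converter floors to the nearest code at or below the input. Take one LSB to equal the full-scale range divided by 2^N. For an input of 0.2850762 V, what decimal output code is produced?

Span: 1.9 V − (-1.9 V) = 3.8 V. LSB = 3.8 V / 2^16 ≈ 57.98 µV.
(V_in − V_min) × 2^16/range = (0.2850762 − (-1.9)) × 65536/3.8 = 37684.514.
Floor → code = 37684.

37684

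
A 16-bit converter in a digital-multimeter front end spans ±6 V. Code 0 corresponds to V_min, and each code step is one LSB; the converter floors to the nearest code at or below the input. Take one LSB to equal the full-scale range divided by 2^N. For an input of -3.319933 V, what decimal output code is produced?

Range = 6 − (-6) = 12 V. LSB = 12 V / 2^16 ≈ 183.1 µV.
code = ⌊(V_in − V_min)/LSB⌋ = ⌊(V_in − V_min) × 2^16 / range⌋
     = ⌊(-3.319933 − (-6)) × 65536 / 12⌋ = ⌊2.680067 × 65536/12⌋
     = ⌊14636.739⌋ = 14636.

14636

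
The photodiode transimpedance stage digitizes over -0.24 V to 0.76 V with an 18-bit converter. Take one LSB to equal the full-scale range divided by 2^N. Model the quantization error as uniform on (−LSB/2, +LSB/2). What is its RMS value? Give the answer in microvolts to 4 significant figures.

Range = 0.76 − (-0.24) = 1 V.
LSB = 1 V ÷ 2^18 = 1/262144 V = 3.81470 µV.
σ_q = LSB/√12 = 3.81470 µV/3.4641 = 1.101 µV.

1.101 µV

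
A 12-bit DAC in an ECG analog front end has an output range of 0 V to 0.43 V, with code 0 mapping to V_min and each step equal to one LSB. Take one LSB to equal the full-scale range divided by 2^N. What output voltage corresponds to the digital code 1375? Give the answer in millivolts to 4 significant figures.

144.3 mV

Span = 0.43 V. LSB = 0.43 V / 2^12.
V_out = V_min + code × LSB = 0 V + 1375 × 0.43 V / 4096
      = 0 V + 0.144348 V = 0.144348 V.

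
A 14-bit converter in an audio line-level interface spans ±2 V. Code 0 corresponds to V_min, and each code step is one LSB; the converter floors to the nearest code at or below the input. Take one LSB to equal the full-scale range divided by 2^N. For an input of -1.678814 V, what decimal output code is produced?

Range = 2 − (-2) = 4 V. LSB = 4 V / 2^14 ≈ 244.1 µV.
code = ⌊(V_in − V_min)/LSB⌋ = ⌊(V_in − V_min) × 2^14 / range⌋
     = ⌊(-1.678814 − (-2)) × 16384 / 4⌋ = ⌊0.321186 × 16384/4⌋
     = ⌊1315.578⌋ = 1315.

1315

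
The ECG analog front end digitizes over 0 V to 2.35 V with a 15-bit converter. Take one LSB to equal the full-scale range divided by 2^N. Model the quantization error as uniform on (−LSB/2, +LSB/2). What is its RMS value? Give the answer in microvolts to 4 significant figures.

20.70 µV

Range is 2.35 V.
LSB = 2.35 V / 2^15 = 71.7163 µV.
σ_q = LSB/√12 = 71.7163 µV/3.4641 = 20.70 µV.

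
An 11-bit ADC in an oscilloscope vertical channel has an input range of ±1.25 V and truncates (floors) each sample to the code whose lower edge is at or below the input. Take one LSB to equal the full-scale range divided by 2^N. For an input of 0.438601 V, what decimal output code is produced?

Full-scale range = 1.25 V − (-1.25 V) = 2.5 V. LSB = 2.5 V / 2^11 ≈ 1.221 mV.
code = ⌊(V_in − V_min)/LSB⌋ = ⌊(V_in − V_min) × 2^11 / range⌋
     = ⌊(0.438601 − (-1.25)) × 2048 / 2.5⌋ = ⌊1.688601 × 2048/2.5⌋
     = ⌊1383.302⌋ = 1383.

1383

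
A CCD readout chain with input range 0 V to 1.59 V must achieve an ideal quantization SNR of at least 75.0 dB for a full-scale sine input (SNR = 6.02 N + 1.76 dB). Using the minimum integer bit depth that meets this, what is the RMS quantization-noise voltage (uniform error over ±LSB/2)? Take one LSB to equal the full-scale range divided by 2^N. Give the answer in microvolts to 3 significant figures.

Full-scale range = 1.59 V.
Required N = ⌈(75.0 − 1.76)/6.02⌉ = ⌈12.166⌉ = 13.
One LSB is 1.59 V / 8192 = 194.09 µV.
V_rms = LSB/√12 = 56.0 µV.

56.0 µV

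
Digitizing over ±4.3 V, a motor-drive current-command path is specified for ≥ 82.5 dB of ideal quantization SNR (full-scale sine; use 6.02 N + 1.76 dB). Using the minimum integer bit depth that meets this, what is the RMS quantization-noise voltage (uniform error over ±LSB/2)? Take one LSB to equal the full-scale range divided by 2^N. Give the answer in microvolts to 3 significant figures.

Range = 4.3 − (-4.3) = 8.6 V.
Solving 6.02 N ≥ 82.5 − 1.76: N ≥ 13.412. Round up → N = 14.
Step size = 8.6/16384 V = 0.52490 mV.
V_rms = LSB/√12 = 152 µV.

152 µV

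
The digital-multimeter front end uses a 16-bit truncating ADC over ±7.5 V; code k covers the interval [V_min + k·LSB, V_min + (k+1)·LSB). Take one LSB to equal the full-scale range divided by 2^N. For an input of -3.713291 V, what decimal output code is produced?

16544

Range = 7.5 − (-7.5) = 15 V. LSB = 15 V / 2^16 ≈ 228.9 µV.
(V_in − V_min) × 2^16/range = (-3.713291 − (-7.5)) × 65536/15 = 16544.384.
Floor → code = 16544.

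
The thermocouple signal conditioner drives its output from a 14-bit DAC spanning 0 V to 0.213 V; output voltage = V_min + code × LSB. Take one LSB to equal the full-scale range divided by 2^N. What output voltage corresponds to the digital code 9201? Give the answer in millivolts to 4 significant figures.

Span = 0.213 V. LSB = 0.213 V / 2^14.
V_out = V_min + code × LSB = 0 V + 9201 × 0.213 V / 16384
      = 0 V + 0.119617 V = 0.119617 V.

119.6 mV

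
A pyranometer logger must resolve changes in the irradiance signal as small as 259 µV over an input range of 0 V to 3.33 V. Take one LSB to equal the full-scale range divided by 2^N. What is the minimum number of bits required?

Span = 3.33 V.
Need 2^N ≥ 3.33 V / 259 µV = 12860 → N_min = 14.

14 bits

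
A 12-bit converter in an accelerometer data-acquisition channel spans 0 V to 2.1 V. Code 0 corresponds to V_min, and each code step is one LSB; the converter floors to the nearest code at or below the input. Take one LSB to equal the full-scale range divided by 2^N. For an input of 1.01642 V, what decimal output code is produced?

V_FS = 2.1 V. LSB = 2.1 V / 2^12 ≈ 0.5127 mV.
(V_in − V_min) × 2^12/range = (1.01642 − (0)) × 4096/2.1 = 1982.503.
Floor → code = 1982.

1982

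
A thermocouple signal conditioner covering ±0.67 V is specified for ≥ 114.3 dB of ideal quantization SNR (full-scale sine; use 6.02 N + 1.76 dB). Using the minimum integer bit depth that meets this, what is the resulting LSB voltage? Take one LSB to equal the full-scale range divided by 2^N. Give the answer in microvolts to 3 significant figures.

Span: 0.67 V − (-0.67 V) = 1.34 V.
6.02 N + 1.76 ≥ 114.3 gives N ≥ 18.694, so the minimum integer is 19.
LSB = 1.34 V / 2^19 = 2.56 µV.

2.56 µV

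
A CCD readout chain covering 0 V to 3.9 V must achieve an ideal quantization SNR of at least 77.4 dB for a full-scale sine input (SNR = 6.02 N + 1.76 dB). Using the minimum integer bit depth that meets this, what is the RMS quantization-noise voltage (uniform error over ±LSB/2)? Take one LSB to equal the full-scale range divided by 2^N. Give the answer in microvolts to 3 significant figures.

Range is 3.9 V.
Solving 6.02 N ≥ 77.4 − 1.76: N ≥ 12.565. Round up → N = 13.
Step size = 3.9/8192 V = 476.07 µV.
σ_q = LSB/√12 = 476.07 µV/3.4641 = 137 µV.

137 µV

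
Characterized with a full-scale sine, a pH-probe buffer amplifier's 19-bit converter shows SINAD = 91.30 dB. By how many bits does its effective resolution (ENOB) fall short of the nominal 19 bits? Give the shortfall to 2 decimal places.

Effective bits = (91.30 − 1.76)/6.02 = 14.8738.
Shortfall = 19 − 14.8738 = 4.1262 bits.

4.13 bits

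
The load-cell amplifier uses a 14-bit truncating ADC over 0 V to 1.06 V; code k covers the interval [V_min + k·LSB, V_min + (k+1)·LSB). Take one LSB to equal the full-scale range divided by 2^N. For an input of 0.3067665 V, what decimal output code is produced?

V_FS = 1.06 V. LSB = 1.06 V / 2^14 ≈ 64.70 µV.
(V_in − V_min) × 2^14/range = (0.3067665 − (0)) × 16384/1.06 = 4741.568.
Floor → code = 4741.

4741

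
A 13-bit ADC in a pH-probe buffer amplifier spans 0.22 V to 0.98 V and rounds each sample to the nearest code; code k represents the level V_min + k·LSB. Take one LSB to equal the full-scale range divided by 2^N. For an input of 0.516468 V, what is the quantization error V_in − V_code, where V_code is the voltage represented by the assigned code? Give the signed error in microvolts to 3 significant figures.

−35.9 µV

Full-scale range = 0.98 V − (0.22 V) = 0.76 V. LSB = 0.76 V / 2^13 ≈ 92.77 µV.
(0.516468 − (0.22)) / LSB = 0.296468 × 8192/0.76 = 3195.6130. Nearest integer: k = 3196.
V_code = 0.22 + (3196/8192) × 0.76 = 0.5165039063 V.
V_in − V_code = 0.516468 − (0.5165039063) = −35.9 µV.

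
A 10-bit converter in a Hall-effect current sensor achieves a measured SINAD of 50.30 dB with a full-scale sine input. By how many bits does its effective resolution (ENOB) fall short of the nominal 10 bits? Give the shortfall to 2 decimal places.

Effective bits = (50.30 − 1.76)/6.02 = 8.0631.
Shortfall = 10 − 8.0631 = 1.9369 bits.

1.94 bits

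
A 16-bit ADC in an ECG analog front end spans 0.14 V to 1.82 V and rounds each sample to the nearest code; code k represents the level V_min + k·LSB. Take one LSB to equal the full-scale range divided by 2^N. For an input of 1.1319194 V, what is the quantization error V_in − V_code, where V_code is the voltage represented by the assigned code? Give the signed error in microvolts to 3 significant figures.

+7.78 µV

Range = 1.82 − (0.14) = 1.68 V. LSB = 1.68 V / 2^16 ≈ 25.63 µV.
(V_in − V_min)/LSB = (1.1319194 − (0.14)) × 65536/1.68 = 38694.3035 → nearest code k = 38694.
V_code = V_min + k × range/2^16 = 0.14 + 38694 × 1.68/65536 = 1.1319116211 V.
Error = V_in − V_code = 1.1319194 − (1.1319116211) = +7.78 µV.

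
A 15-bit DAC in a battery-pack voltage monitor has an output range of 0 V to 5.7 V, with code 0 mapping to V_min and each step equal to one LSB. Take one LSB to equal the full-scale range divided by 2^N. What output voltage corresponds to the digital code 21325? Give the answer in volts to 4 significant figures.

3.709 V

V_FS = 5.7 V. LSB = 5.7 V / 2^15.
V_out = V_min + code × LSB = 0 V + 21325 × 5.7 V / 32768
      = 0 + 3.70949 = 3.70949 V.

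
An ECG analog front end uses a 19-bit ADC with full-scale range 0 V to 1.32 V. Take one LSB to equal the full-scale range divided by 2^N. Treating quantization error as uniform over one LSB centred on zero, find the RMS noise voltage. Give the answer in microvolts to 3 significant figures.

0.727 µV

V_FS = 1.32 V.
LSB = 1.32 V / 2^19 = 2.5177 µV.
V_rms = LSB/√12 = 2.5177 µV / √12 = 0.727 µV.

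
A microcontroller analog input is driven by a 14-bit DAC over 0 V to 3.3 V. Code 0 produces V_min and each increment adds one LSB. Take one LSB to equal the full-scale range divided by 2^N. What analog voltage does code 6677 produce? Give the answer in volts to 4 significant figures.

1.345 V

V_FS = 3.3 V. LSB = 3.3 V / 2^14.
V_out = 0 + 6677 × (3.3/16384) V
      = 0 V + 1.34485 V = 1.34485 V.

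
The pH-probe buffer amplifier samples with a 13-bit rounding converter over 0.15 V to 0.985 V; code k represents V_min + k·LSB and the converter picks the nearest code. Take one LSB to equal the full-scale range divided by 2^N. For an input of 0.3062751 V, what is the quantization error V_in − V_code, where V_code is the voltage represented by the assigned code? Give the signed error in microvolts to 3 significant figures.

Range = 0.985 − (0.15) = 0.835 V. LSB = 0.835 V / 2^13 ≈ 101.9 µV.
(0.3062751 − (0.15)) / LSB = 0.1562751 × 8192/0.835 = 1533.1804. Nearest integer: k = 1533.
V_code = 0.15 + (1533/8192) × 0.835 = 0.3062567139 V.
Error = V_in − V_code = 0.3062751 − (0.3062567139) = +18.4 µV.

+18.4 µV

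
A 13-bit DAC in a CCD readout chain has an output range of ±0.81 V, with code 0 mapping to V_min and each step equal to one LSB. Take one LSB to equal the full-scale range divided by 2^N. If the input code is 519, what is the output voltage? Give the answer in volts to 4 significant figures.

Span: 0.81 V − (-0.81 V) = 1.62 V. LSB = 1.62 V / 2^13.
Output = V_min + (519/8192) × range = -0.81 + 0.0633545 × 1.62 V
      = -0.81 + 0.102634 = -0.707366 V.

-0.7074 V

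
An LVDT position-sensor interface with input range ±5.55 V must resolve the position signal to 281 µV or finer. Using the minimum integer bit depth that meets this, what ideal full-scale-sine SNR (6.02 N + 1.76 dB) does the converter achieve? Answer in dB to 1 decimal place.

Full-scale range = 5.55 V − (-5.55 V) = 11.1 V.
11.1 V / 281 µV = 39500. Since 2^15 = 32768 and 2^16 = 65536, N = 16.
SNR = 6.02 × 16 + 1.76 = 98.08 dB.

98.1 dB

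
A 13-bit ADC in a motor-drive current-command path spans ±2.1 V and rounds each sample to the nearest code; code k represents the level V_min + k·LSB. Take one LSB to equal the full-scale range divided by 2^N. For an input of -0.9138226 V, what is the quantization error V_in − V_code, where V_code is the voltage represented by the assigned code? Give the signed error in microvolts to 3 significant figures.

−200 µV

Full-scale range = 2.1 V − (-2.1 V) = 4.2 V. LSB = 4.2 V / 2^13 ≈ 0.5127 mV.
(-0.9138226 − (-2.1)) / LSB = 1.1861774 × 8192/4.2 = 2313.6108. Nearest integer: k = 2314.
Reconstructed level: -2.1 + 2314 × 4.2/8192 V = -0.9136230469 V.
e = -0.9138226 − (-0.9136230469) = −200 µV.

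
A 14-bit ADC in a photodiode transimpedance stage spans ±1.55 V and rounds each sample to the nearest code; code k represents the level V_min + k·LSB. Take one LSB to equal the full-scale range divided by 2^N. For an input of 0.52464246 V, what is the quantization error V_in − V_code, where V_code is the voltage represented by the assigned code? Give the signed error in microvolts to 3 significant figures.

−34.1 µV

Span: 1.55 V − (-1.55 V) = 3.1 V. LSB = 3.1 V / 2^14 ≈ 189.2 µV.
(V_in − V_min)/LSB = (0.52464246 − (-1.55)) × 16384/3.1 = 10964.8200 → nearest code k = 10965.
V_code = -1.55 + (10965/16384) × 3.1 = 0.52467651367 V.
Error = V_in − V_code = 0.52464246 − (0.52467651367) = −34.1 µV.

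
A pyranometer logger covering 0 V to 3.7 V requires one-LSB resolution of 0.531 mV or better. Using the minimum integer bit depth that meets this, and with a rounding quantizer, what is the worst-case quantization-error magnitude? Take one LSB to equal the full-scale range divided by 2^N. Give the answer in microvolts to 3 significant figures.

226 µV

Span = 3.7 V.
Levels needed ≥ 3.7/0.531 mV = 6968. 2^13 = 8192 suffices, so N_min = 13.
LSB = 3.7 V ÷ 2^13 = 3.7/8192 V = 451.66 µV.
Half an LSB is 226 µV.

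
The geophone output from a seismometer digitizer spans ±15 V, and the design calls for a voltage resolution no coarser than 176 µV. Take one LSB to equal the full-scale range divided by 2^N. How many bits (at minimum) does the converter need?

Range = 15 − (-15) = 30 V.
Required number of levels: 30/176 µV = 170450; smallest N with 2^N ≥ that is 18.

18 bits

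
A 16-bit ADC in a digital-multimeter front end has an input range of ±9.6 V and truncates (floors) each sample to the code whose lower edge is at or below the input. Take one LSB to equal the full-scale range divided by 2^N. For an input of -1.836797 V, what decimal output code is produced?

26498

Range = 9.6 − (-9.6) = 19.2 V. LSB = 19.2 V / 2^16 ≈ 293.0 µV.
V_in − V_min = -1.836797 − (-9.6) = 7.763203 V.
Divide by LSB: 7.763203 × 65536/19.2 = 26498.3996.
Truncating gives code 26498.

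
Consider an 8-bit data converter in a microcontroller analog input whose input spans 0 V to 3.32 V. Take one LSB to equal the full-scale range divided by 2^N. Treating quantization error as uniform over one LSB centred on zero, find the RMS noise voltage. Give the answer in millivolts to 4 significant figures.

Span = 3.32 V.
LSB = 3.32 V / 2^8 = 12.9688 mV.
For a uniform distribution on [−LSB/2, +LSB/2], V_rms = LSB/√12 = 12.9688 mV/3.4641 = 3.744 mV.

3.744 mV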